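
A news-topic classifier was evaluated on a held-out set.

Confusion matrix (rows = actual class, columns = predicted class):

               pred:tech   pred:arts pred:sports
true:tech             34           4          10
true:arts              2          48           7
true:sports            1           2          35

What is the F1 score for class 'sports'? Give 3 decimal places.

One-vs-rest for 'sports': TP = diagonal; FP = other classes predicted 'sports'; FN = 'sports' predicted as other.
F1 score = 2·TP/(2·TP+FP+FN).
sports: TP=35, FP=10+7=17, FN=1+2=3 → 70/90 = 0.7778

0.778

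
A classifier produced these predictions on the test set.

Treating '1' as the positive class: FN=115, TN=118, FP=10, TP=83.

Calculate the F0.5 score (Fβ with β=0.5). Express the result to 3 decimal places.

Fβ = (1+β²)·TP / ((1+β²)·TP + β²·FN + FP), with β²=1/4
= 1.25·83 / (1.25·83 + 0.25·115 + 10) = 0.728

0.728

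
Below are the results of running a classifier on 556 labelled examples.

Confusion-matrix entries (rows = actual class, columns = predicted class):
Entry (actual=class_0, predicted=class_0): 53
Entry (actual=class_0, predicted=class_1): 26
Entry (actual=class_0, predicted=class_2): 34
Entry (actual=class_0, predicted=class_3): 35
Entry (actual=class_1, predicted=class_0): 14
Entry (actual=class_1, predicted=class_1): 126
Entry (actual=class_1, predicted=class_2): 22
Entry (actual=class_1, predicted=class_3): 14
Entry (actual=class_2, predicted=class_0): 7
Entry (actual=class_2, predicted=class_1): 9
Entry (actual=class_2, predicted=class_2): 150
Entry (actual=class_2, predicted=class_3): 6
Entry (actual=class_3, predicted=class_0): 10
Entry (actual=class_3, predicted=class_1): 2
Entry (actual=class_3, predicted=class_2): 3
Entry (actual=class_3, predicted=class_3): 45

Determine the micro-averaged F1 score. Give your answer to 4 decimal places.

0.6727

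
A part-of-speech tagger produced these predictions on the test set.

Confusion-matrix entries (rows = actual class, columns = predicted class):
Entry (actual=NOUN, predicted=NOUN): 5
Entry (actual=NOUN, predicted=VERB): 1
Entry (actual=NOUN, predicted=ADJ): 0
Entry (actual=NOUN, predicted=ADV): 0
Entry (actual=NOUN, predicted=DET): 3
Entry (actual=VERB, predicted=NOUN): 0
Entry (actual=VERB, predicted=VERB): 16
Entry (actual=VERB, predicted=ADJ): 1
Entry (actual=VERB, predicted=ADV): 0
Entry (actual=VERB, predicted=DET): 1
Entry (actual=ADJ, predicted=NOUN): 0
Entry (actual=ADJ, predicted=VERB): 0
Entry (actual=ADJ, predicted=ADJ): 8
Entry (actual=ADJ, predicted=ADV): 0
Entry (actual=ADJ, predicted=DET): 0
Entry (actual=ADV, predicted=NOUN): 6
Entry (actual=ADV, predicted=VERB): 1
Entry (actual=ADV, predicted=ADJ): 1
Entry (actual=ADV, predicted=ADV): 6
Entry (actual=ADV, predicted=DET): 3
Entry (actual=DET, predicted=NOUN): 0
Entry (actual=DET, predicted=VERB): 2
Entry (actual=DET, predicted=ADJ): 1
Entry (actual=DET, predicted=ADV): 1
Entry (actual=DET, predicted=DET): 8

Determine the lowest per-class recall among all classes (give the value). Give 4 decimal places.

Per-class recall (TP/(TP+FN)):
  NOUN: TP=5, FN=1+0+0+3=4 → 5/9 = 0.55556
  VERB: TP=16, FN=0+1+0+1=2 → 16/18 = 0.88889
  ADJ: TP=8, FN=0+0+0+0=0 → 8/8 = 1.00000
  ADV: TP=6, FN=6+1+1+3=11 → 6/17 = 0.35294
  DET: TP=8, FN=0+2+1+1=4 → 8/12 = 0.66667
Lowest is class 'ADV' with recall = 0.3529.

0.3529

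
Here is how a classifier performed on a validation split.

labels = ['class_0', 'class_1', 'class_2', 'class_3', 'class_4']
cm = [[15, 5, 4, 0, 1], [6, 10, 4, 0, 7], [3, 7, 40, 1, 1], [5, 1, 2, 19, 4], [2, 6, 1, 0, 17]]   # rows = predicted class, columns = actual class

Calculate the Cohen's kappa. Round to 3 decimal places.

Observed agreement pₒ = trace/N = 101/161 = 0.6273
Expected agreement pₑ = Σ (rowᵢ·colᵢ)/N² = (31·25 + 29·27 + 51·52 + 20·31 + 30·26)/161² = 0.2164
κ = (pₒ − pₑ)/(1 − pₑ) = (0.6273 − 0.2164)/(1 − 0.2164) = 0.524

0.524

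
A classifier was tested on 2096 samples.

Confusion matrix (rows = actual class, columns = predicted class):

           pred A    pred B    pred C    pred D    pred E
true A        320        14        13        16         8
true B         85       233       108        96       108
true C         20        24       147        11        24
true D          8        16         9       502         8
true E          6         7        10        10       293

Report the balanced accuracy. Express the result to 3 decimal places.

0.741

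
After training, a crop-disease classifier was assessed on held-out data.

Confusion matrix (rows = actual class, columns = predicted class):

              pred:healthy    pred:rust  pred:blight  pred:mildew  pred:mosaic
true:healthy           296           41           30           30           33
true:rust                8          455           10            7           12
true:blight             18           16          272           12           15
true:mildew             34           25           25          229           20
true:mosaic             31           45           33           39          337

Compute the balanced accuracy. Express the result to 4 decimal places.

Balanced accuracy = mean of per-class recall.
  healthy: recall = 296/430 = 0.68837
  rust: recall = 455/492 = 0.92480
  blight: recall = 272/333 = 0.81682
  mildew: recall = 229/333 = 0.68769
  mosaic: recall = 337/485 = 0.69485
Mean = (0.68837 + 0.92480 + 0.81682 + 0.68769 + 0.69485) / 5 = 0.7625

0.7625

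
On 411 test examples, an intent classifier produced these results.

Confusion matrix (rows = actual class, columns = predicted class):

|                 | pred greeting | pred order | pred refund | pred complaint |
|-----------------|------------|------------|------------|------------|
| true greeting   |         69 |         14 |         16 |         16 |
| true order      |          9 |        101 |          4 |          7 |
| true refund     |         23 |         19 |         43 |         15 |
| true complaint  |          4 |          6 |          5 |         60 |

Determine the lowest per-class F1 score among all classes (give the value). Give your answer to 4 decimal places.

0.5119

Per-class F1 score (2·TP/(2·TP+FP+FN)):
  greeting: TP=69, FP=9+23+4=36, FN=14+16+16=46 → 138/220 = 0.62727
  order: TP=101, FP=14+19+6=39, FN=9+4+7=20 → 202/261 = 0.77395
  refund: TP=43, FP=16+4+5=25, FN=23+19+15=57 → 86/168 = 0.51190
  complaint: TP=60, FP=16+7+15=38, FN=4+6+5=15 → 120/173 = 0.69364
Lowest is class 'refund' with F1 score = 0.5119.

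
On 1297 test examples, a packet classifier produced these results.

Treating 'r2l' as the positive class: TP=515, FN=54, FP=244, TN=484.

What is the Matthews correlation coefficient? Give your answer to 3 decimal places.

0.574

MCC = (TP·TN − FP·FN) / √((TP+FP)(TP+FN)(TN+FP)(TN+FN))
Numerator = 515·484 − 244·54 = 236084
Denominator = √(759·569·728·538) = √169148323344 = 411276.4561
MCC = 236084 / 411276.4561 = 0.574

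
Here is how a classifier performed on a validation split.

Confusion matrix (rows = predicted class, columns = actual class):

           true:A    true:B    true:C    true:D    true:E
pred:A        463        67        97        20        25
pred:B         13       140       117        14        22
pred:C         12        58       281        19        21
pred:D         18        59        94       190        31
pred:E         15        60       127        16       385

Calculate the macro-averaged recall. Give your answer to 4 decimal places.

Per-class recall (TP/(TP+FN)):
  A: TP=463, FN=13+12+18+15=58 → 463/521 = 0.88868
  B: TP=140, FN=67+58+59+60=244 → 140/384 = 0.36458
  C: TP=281, FN=97+117+94+127=435 → 281/716 = 0.39246
  D: TP=190, FN=20+14+19+16=69 → 190/259 = 0.73359
  E: TP=385, FN=25+22+21+31=99 → 385/484 = 0.79545
Macro-recall = mean = (0.88868 + 0.36458 + 0.39246 + 0.73359 + 0.79545) / 5 = 0.6350

0.6350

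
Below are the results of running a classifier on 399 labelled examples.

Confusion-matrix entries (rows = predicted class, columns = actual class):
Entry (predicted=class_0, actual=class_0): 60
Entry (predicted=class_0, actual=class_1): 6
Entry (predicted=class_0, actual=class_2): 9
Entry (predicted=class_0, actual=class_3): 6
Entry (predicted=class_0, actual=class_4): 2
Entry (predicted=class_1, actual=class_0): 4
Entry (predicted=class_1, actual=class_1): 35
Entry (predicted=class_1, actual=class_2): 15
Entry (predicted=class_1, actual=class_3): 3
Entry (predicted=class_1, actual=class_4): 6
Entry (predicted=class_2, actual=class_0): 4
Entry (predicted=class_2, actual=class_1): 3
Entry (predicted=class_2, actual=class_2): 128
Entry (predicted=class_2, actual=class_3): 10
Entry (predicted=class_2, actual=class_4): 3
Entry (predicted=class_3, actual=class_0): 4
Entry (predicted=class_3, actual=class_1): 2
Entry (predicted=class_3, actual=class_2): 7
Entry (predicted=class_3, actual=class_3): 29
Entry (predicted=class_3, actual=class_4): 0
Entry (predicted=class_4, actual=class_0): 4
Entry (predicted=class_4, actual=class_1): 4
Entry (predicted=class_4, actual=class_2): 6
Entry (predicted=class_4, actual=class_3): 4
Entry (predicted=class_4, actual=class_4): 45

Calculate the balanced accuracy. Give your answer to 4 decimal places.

Balanced accuracy = mean of per-class recall.
  class_0: recall = 60/76 = 0.78947
  class_1: recall = 35/50 = 0.70000
  class_2: recall = 128/165 = 0.77576
  class_3: recall = 29/52 = 0.55769
  class_4: recall = 45/56 = 0.80357
Mean = (0.78947 + 0.70000 + 0.77576 + 0.55769 + 0.80357) / 5 = 0.7253

0.7253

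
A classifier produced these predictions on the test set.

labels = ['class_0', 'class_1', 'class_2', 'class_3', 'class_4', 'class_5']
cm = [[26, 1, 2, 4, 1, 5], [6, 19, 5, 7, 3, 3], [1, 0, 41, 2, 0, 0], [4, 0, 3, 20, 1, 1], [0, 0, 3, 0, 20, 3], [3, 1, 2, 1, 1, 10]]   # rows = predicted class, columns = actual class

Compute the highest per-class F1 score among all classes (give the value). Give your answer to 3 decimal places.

0.820

Per-class F1 score (2·TP/(2·TP+FP+FN)):
  class_0: TP=26, FP=1+2+4+1+5=13, FN=6+1+4+0+3=14 → 52/79 = 0.6582
  class_1: TP=19, FP=6+5+7+3+3=24, FN=1+0+0+0+1=2 → 38/64 = 0.5938
  class_2: TP=41, FP=1+0+2+0+0=3, FN=2+5+3+3+2=15 → 82/100 = 0.8200
  class_3: TP=20, FP=4+0+3+1+1=9, FN=4+7+2+0+1=14 → 40/63 = 0.6349
  class_4: TP=20, FP=0+0+3+0+3=6, FN=1+3+0+1+1=6 → 40/52 = 0.7692
  class_5: TP=10, FP=3+1+2+1+1=8, FN=5+3+0+1+3=12 → 20/40 = 0.5000
Highest is class 'class_2' with F1 score = 0.820.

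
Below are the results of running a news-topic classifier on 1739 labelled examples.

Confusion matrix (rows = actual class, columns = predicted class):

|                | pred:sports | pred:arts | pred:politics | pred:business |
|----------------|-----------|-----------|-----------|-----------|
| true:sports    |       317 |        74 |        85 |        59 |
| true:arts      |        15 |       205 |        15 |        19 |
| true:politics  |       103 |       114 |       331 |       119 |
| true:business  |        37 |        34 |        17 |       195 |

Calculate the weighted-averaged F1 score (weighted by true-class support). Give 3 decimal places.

0.603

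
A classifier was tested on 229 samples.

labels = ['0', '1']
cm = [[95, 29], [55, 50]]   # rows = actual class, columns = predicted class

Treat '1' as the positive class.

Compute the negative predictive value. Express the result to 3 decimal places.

NPV = TN/(TN+FN) = 95/(95+55) = 0.633

0.633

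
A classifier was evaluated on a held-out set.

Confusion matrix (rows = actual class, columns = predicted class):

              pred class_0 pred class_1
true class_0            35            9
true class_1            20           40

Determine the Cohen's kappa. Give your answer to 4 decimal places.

Observed agreement pₒ = trace/N = 75/104 = 0.72115
Expected agreement pₑ = Σ (rowᵢ·colᵢ)/N² = (44·55 + 60·49)/104² = 0.49556
κ = (pₒ − pₑ)/(1 − pₑ) = (0.72115 − 0.49556)/(1 − 0.49556) = 0.4472

0.4472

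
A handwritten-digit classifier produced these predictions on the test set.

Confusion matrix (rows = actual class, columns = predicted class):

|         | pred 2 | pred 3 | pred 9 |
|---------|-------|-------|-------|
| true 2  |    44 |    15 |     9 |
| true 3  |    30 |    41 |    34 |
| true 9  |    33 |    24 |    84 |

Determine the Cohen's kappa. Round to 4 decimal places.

0.2997

Observed agreement pₒ = trace/N = 169/314 = 0.53822
Expected agreement pₑ = Σ (rowᵢ·colᵢ)/N² = (68·107 + 105·80 + 141·127)/314² = 0.34061
κ = (pₒ − pₑ)/(1 − pₑ) = (0.53822 − 0.34061)/(1 − 0.34061) = 0.2997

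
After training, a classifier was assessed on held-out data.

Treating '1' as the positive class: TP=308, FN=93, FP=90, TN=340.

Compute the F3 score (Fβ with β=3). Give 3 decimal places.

0.769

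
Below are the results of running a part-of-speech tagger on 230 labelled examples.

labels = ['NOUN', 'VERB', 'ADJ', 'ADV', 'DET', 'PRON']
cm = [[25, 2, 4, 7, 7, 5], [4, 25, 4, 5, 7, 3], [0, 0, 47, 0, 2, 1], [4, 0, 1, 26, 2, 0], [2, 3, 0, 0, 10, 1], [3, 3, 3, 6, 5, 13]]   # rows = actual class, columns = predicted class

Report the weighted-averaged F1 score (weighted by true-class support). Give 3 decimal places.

Per-class F1 score (2·TP/(2·TP+FP+FN)):
  NOUN: TP=25, FP=4+0+4+2+3=13, FN=2+4+7+7+5=25 → 50/88 = 0.5682
  VERB: TP=25, FP=2+0+0+3+3=8, FN=4+4+5+7+3=23 → 50/81 = 0.6173
  ADJ: TP=47, FP=4+4+1+0+3=12, FN=0+0+0+2+1=3 → 94/109 = 0.8624
  ADV: TP=26, FP=7+5+0+0+6=18, FN=4+0+1+2+0=7 → 52/77 = 0.6753
  DET: TP=10, FP=7+7+2+2+5=23, FN=2+3+0+0+1=6 → 20/49 = 0.4082
  PRON: TP=13, FP=5+3+1+0+1=10, FN=3+3+3+6+5=20 → 26/56 = 0.4643
Weighted-F1 score = Σ (supportᵢ/N)·F1 scoreᵢ with N=230: (50/230)·0.5682 + (48/230)·0.6173 + (50/230)·0.8624 + (33/230)·0.6753 + (16/230)·0.4082 + (33/230)·0.4643 = 0.632

0.632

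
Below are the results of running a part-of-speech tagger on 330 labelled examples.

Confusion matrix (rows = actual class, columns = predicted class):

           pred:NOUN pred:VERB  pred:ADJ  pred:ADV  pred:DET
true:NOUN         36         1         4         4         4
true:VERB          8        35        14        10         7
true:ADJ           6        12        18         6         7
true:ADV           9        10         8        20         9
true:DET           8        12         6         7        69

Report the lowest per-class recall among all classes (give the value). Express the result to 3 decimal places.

Per-class recall (TP/(TP+FN)):
  NOUN: TP=36, FN=1+4+4+4=13 → 36/49 = 0.7347
  VERB: TP=35, FN=8+14+10+7=39 → 35/74 = 0.4730
  ADJ: TP=18, FN=6+12+6+7=31 → 18/49 = 0.3673
  ADV: TP=20, FN=9+10+8+9=36 → 20/56 = 0.3571
  DET: TP=69, FN=8+12+6+7=33 → 69/102 = 0.6765
Lowest is class 'ADV' with recall = 0.357.

0.357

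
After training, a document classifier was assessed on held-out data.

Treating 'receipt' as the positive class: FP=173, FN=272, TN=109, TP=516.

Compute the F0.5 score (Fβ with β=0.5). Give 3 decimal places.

Fβ = (1+β²)·TP / ((1+β²)·TP + β²·FN + FP), with β²=1/4
= 1.25·516 / (1.25·516 + 0.25·272 + 173) = 0.728

0.728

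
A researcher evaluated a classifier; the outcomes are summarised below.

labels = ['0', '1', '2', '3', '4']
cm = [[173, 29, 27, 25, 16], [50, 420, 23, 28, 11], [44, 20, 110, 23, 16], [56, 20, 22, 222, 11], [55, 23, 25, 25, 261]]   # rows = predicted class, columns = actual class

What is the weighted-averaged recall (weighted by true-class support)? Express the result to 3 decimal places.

0.684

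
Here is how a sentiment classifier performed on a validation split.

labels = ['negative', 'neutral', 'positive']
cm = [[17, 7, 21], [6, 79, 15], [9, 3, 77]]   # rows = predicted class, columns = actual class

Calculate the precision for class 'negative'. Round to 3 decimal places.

One-vs-rest for 'negative': TP = diagonal; FP = other classes predicted 'negative'; FN = 'negative' predicted as other.
precision = TP/(TP+FP).
negative: TP=17, FP=7+21=28 → 17/45 = 0.3778

0.378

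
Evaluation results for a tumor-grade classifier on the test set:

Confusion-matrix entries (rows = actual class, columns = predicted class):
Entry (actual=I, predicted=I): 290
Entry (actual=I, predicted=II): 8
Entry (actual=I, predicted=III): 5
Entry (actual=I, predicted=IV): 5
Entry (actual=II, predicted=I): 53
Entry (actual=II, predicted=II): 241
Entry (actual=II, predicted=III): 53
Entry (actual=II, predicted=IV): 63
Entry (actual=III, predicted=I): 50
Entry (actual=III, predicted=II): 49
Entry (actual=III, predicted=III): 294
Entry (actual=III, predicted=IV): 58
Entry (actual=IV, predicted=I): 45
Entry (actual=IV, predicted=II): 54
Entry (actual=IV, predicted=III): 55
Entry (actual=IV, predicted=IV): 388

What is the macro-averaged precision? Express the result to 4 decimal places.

Per-class precision (TP/(TP+FP)):
  I: TP=290, FP=53+50+45=148 → 290/438 = 0.66210
  II: TP=241, FP=8+49+54=111 → 241/352 = 0.68466
  III: TP=294, FP=5+53+55=113 → 294/407 = 0.72236
  IV: TP=388, FP=5+63+58=126 → 388/514 = 0.75486
Macro-precision = mean = (0.66210 + 0.68466 + 0.72236 + 0.75486) / 4 = 0.7060

0.7060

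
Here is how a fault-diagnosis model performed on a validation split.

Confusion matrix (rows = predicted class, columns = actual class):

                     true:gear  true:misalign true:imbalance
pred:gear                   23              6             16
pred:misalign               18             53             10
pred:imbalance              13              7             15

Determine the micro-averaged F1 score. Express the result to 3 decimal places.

0.565

Micro-averaging pools counts across classes: ΣTP=91, ΣFP=70, ΣFN=70.
Micro-F1 score = 2·TP/(2·TP+FP+FN) on pooled counts = 0.565 (equals overall accuracy in single-label multiclass).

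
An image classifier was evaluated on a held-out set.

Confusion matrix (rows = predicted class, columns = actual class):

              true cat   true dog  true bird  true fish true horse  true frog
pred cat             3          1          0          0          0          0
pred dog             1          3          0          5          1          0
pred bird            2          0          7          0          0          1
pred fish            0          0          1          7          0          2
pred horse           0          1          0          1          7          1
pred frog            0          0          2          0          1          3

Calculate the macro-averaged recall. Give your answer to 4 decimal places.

Per-class recall (TP/(TP+FN)):
  cat: TP=3, FN=1+2+0+0+0=3 → 3/6 = 0.50000
  dog: TP=3, FN=1+0+0+1+0=2 → 3/5 = 0.60000
  bird: TP=7, FN=0+0+1+0+2=3 → 7/10 = 0.70000
  fish: TP=7, FN=0+5+0+1+0=6 → 7/13 = 0.53846
  horse: TP=7, FN=0+1+0+0+1=2 → 7/9 = 0.77778
  frog: TP=3, FN=0+0+1+2+1=4 → 3/7 = 0.42857
Macro-recall = mean = (0.50000 + 0.60000 + 0.70000 + 0.53846 + 0.77778 + 0.42857) / 6 = 0.5908

0.5908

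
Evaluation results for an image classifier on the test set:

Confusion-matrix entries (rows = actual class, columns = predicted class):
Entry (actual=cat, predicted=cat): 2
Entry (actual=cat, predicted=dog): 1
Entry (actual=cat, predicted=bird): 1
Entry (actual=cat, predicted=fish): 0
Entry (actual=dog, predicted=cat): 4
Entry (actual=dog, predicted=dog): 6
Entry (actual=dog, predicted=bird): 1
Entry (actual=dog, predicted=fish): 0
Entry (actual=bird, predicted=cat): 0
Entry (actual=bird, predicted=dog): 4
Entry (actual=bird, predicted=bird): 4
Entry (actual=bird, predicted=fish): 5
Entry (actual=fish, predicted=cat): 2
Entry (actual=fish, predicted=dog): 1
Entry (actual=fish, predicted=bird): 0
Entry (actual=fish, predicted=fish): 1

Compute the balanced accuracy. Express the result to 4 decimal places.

0.4008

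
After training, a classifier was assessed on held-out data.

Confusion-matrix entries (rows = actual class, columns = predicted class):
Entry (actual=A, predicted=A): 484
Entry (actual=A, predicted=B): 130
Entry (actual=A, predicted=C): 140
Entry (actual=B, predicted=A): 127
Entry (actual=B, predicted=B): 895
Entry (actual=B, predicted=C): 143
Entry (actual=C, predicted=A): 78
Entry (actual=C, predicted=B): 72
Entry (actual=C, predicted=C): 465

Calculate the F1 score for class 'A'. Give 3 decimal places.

One-vs-rest for 'A': TP = diagonal; FP = other classes predicted 'A'; FN = 'A' predicted as other.
F1 score = 2·TP/(2·TP+FP+FN).
A: TP=484, FP=127+78=205, FN=130+140=270 → 968/1443 = 0.6708

0.671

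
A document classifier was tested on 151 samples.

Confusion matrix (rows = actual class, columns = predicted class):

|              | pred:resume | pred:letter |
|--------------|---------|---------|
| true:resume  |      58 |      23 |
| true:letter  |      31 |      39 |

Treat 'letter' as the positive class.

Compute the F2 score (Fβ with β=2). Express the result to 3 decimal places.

Fβ = (1+β²)·TP / ((1+β²)·TP + β²·FN + FP), with β²=4
= 5·39 / (5·39 + 4·31 + 23) = 0.570

0.570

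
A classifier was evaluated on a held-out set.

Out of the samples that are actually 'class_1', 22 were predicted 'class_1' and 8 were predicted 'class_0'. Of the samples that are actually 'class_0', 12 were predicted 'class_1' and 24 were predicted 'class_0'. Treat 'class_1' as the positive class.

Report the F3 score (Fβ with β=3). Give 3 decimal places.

Fβ = (1+β²)·TP / ((1+β²)·TP + β²·FN + FP), with β²=9
= 10·22 / (10·22 + 9·8 + 12) = 0.724

0.724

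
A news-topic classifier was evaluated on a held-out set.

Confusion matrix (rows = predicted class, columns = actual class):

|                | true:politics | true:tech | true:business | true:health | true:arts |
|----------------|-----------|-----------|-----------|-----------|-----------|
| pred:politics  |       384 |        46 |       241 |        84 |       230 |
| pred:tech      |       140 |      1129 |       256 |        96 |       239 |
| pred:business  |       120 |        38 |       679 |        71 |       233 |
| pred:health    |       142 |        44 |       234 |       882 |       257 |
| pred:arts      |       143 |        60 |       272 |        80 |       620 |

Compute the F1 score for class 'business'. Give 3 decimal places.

One-vs-rest for 'business': TP = diagonal; FP = other classes predicted 'business'; FN = 'business' predicted as other.
F1 score = 2·TP/(2·TP+FP+FN).
business: TP=679, FP=120+38+71+233=462, FN=241+256+234+272=1003 → 1358/2823 = 0.4810

0.481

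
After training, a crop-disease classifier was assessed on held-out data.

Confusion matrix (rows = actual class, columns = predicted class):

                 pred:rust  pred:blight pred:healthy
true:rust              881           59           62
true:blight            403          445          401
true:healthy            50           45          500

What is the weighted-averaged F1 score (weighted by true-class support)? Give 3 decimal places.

0.617

Per-class F1 score (2·TP/(2·TP+FP+FN)):
  rust: TP=881, FP=403+50=453, FN=59+62=121 → 1762/2336 = 0.7543
  blight: TP=445, FP=59+45=104, FN=403+401=804 → 890/1798 = 0.4950
  healthy: TP=500, FP=62+401=463, FN=50+45=95 → 1000/1558 = 0.6418
Weighted-F1 score = Σ (supportᵢ/N)·F1 scoreᵢ with N=2846: (1002/2846)·0.7543 + (1249/2846)·0.4950 + (595/2846)·0.6418 = 0.617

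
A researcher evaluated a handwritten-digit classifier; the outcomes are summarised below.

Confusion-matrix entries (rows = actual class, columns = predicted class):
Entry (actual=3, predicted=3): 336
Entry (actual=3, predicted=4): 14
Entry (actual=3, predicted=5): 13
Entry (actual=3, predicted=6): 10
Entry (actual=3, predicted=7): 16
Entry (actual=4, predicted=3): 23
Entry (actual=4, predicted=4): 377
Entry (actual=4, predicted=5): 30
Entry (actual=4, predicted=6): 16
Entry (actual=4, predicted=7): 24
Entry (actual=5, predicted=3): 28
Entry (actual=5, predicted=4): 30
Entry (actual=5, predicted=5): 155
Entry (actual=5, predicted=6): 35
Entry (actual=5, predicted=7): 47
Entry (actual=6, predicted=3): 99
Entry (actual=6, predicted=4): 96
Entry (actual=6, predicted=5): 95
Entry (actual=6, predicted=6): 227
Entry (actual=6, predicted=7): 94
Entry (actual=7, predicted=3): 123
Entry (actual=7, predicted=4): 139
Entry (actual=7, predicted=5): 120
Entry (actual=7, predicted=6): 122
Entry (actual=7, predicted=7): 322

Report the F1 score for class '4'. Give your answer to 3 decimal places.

0.670

F1 score = 2·TP/(2·TP+FP+FN).
4: TP=377, FP=14+30+96+139=279, FN=23+30+16+24=93 → 754/1126 = 0.6696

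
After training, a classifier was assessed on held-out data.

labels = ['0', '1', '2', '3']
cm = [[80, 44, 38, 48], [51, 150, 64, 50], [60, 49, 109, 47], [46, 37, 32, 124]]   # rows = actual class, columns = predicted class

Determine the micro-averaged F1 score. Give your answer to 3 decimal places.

Micro-averaging pools counts across classes: ΣTP=463, ΣFP=566, ΣFN=566.
Micro-F1 score = 2·TP/(2·TP+FP+FN) on pooled counts = 0.450 (equals overall accuracy in single-label multiclass).

0.450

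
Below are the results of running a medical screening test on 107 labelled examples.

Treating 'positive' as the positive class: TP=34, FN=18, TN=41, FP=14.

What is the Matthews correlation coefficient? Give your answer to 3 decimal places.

MCC = (TP·TN − FP·FN) / √((TP+FP)(TP+FN)(TN+FP)(TN+FN))
Numerator = 34·41 − 14·18 = 1142
Denominator = √(48·52·55·59) = √8099520 = 2845.9656
MCC = 1142 / 2845.9656 = 0.401

0.401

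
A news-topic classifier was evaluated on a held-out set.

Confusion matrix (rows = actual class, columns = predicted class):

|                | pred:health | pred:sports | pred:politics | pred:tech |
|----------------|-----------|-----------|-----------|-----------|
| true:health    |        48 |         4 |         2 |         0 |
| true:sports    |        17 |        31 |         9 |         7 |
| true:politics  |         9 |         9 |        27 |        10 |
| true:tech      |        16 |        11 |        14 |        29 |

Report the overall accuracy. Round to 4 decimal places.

0.5556

Accuracy = trace / total = (48+31+27+29=135) / 243 = 135/243 = 0.5556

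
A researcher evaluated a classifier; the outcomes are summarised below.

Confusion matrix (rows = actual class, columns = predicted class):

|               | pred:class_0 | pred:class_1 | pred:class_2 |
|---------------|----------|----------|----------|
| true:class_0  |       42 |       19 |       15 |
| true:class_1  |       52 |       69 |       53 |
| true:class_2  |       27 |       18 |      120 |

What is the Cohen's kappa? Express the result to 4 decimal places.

0.3276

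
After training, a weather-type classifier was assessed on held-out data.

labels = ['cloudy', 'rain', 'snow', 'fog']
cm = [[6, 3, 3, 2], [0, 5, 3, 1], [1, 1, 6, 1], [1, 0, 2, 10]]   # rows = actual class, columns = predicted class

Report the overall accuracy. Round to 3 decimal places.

Accuracy = trace / total = (6+5+6+10=27) / 45 = 27/45 = 0.600

0.600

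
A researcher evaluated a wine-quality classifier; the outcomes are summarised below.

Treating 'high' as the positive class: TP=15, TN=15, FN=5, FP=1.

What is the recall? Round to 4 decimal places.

0.7500

Recall = TP/(TP+FN) = 15/(15+5) = 15/20 = 0.7500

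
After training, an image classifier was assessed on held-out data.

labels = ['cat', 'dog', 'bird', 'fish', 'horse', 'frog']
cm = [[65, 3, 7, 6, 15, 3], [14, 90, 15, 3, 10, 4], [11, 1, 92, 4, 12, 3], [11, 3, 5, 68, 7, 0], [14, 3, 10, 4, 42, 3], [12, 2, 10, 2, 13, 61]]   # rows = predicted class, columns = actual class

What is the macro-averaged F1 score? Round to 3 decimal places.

0.661

Per-class F1 score (2·TP/(2·TP+FP+FN)):
  cat: TP=65, FP=3+7+6+15+3=34, FN=14+11+11+14+12=62 → 130/226 = 0.5752
  dog: TP=90, FP=14+15+3+10+4=46, FN=3+1+3+3+2=12 → 180/238 = 0.7563
  bird: TP=92, FP=11+1+4+12+3=31, FN=7+15+5+10+10=47 → 184/262 = 0.7023
  fish: TP=68, FP=11+3+5+7+0=26, FN=6+3+4+4+2=19 → 136/181 = 0.7514
  horse: TP=42, FP=14+3+10+4+3=34, FN=15+10+12+7+13=57 → 84/175 = 0.4800
  frog: TP=61, FP=12+2+10+2+13=39, FN=3+4+3+0+3=13 → 122/174 = 0.7011
Macro-F1 score = mean = (0.5752 + 0.7563 + 0.7023 + 0.7514 + 0.4800 + 0.7011) / 6 = 0.661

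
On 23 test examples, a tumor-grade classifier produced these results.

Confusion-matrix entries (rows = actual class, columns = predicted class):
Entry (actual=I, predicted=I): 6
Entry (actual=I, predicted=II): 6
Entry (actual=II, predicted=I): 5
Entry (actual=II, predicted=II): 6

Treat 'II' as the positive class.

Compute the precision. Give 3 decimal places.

Precision = TP/(TP+FP) = 6/(6+6) = 6/12 = 0.500

0.500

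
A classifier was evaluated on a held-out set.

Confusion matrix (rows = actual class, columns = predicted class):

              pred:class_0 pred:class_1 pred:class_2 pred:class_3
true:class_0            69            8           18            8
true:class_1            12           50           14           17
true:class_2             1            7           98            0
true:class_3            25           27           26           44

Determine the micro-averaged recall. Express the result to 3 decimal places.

Micro-averaging pools counts across classes: ΣTP=261, ΣFP=163, ΣFN=163.
Micro-recall = TP/(TP+FN) on pooled counts = 0.616 (equals overall accuracy in single-label multiclass).

0.616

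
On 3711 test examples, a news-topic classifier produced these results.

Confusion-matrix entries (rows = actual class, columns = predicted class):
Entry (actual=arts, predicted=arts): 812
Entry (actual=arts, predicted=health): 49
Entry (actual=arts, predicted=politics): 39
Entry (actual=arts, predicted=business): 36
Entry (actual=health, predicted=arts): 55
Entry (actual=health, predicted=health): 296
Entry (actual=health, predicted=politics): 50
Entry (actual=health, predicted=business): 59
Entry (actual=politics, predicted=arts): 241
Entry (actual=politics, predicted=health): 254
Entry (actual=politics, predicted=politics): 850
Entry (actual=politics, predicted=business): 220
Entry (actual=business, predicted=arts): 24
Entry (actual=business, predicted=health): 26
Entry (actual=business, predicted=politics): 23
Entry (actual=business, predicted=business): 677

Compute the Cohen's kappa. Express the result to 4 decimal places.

Observed agreement pₒ = trace/N = 2635/3711 = 0.71005
Expected agreement pₑ = Σ (rowᵢ·colᵢ)/N² = (936·1132 + 460·625 + 1565·962 + 750·992)/3711² = 0.26116
κ = (pₒ − pₑ)/(1 − pₑ) = (0.71005 − 0.26116)/(1 − 0.26116) = 0.6076

0.6076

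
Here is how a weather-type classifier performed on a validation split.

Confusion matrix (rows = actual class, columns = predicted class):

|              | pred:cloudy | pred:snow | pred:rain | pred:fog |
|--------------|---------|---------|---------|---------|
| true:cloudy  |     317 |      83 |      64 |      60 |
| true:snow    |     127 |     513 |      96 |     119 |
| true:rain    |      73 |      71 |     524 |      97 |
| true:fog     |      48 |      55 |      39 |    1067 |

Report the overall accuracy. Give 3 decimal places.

Accuracy = trace / total = (317+513+524+1067=2421) / 3353 = 2421/3353 = 0.722

0.722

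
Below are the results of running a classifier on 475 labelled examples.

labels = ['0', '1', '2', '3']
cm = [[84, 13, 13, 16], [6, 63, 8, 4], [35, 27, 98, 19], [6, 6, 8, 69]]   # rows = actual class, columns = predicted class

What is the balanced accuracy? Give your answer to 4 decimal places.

0.6918

Balanced accuracy = mean of per-class recall.
  0: recall = 84/126 = 0.66667
  1: recall = 63/81 = 0.77778
  2: recall = 98/179 = 0.54749
  3: recall = 69/89 = 0.77528
Mean = (0.66667 + 0.77778 + 0.54749 + 0.77528) / 4 = 0.6918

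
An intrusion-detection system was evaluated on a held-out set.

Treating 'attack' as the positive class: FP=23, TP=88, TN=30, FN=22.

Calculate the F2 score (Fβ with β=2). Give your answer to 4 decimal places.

0.7985

Fβ = (1+β²)·TP / ((1+β²)·TP + β²·FN + FP), with β²=4
= 5·88 / (5·88 + 4·22 + 23) = 0.7985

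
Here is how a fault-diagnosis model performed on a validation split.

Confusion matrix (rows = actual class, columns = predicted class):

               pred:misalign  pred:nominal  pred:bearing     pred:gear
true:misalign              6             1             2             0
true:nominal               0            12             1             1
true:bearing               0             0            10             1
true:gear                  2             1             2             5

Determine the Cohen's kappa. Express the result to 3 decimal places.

Observed agreement pₒ = trace/N = 33/44 = 0.7500
Expected agreement pₑ = Σ (rowᵢ·colᵢ)/N² = (9·8 + 14·14 + 11·15 + 10·7)/44² = 0.2598
κ = (pₒ − pₑ)/(1 − pₑ) = (0.7500 − 0.2598)/(1 − 0.2598) = 0.662

0.662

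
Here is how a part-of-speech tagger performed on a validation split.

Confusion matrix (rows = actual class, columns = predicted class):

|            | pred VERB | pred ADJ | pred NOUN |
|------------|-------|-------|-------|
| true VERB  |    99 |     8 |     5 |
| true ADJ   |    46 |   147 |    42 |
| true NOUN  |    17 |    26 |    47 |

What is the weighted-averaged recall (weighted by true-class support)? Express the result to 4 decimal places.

Per-class recall (TP/(TP+FN)):
  VERB: TP=99, FN=8+5=13 → 99/112 = 0.88393
  ADJ: TP=147, FN=46+42=88 → 147/235 = 0.62553
  NOUN: TP=47, FN=17+26=43 → 47/90 = 0.52222
Weighted-recall = Σ (supportᵢ/N)·recallᵢ with N=437: (112/437)·0.88393 + (235/437)·0.62553 + (90/437)·0.52222 = 0.6705

0.6705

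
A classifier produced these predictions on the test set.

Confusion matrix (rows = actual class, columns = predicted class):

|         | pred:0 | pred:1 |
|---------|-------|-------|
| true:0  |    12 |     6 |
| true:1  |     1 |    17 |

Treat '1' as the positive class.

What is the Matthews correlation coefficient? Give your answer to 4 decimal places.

MCC = (TP·TN − FP·FN) / √((TP+FP)(TP+FN)(TN+FP)(TN+FN))
Numerator = 17·12 − 6·1 = 198
Denominator = √(23·18·18·13) = √96876 = 311.2491
MCC = 198 / 311.2491 = 0.6361

0.6361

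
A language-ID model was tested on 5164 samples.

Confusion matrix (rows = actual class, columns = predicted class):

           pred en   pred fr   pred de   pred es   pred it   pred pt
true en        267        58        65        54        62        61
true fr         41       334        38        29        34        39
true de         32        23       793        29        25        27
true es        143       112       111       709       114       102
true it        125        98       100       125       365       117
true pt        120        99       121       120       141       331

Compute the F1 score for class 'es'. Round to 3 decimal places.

F1 score = 2·TP/(2·TP+FP+FN).
es: TP=709, FP=54+29+29+125+120=357, FN=143+112+111+114+102=582 → 1418/2357 = 0.6016

0.602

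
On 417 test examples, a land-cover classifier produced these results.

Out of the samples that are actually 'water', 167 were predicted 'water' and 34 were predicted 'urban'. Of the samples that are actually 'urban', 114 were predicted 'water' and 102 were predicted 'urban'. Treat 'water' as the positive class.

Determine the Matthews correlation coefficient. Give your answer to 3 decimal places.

MCC = (TP·TN − FP·FN) / √((TP+FP)(TP+FN)(TN+FP)(TN+FN))
Numerator = 167·102 − 114·34 = 13158
Denominator = √(281·201·216·136) = √1659185856 = 40733.1052
MCC = 13158 / 40733.1052 = 0.323

0.323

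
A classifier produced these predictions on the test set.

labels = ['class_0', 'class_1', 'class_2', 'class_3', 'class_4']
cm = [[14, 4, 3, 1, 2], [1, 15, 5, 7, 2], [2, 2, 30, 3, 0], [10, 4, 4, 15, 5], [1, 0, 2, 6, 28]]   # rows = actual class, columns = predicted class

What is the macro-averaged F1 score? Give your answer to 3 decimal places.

0.602

Per-class F1 score (2·TP/(2·TP+FP+FN)):
  class_0: TP=14, FP=1+2+10+1=14, FN=4+3+1+2=10 → 28/52 = 0.5385
  class_1: TP=15, FP=4+2+4+0=10, FN=1+5+7+2=15 → 30/55 = 0.5455
  class_2: TP=30, FP=3+5+4+2=14, FN=2+2+3+0=7 → 60/81 = 0.7407
  class_3: TP=15, FP=1+7+3+6=17, FN=10+4+4+5=23 → 30/70 = 0.4286
  class_4: TP=28, FP=2+2+0+5=9, FN=1+0+2+6=9 → 56/74 = 0.7568
Macro-F1 score = mean = (0.5385 + 0.5455 + 0.7407 + 0.4286 + 0.7568) / 5 = 0.602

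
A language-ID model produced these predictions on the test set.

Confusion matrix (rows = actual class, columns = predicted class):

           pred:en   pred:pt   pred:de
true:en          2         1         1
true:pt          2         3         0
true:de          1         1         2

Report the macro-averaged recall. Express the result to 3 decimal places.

0.533

Per-class recall (TP/(TP+FN)):
  en: TP=2, FN=1+1=2 → 2/4 = 0.5000
  pt: TP=3, FN=2+0=2 → 3/5 = 0.6000
  de: TP=2, FN=1+1=2 → 2/4 = 0.5000
Macro-recall = mean = (0.5000 + 0.6000 + 0.5000) / 3 = 0.533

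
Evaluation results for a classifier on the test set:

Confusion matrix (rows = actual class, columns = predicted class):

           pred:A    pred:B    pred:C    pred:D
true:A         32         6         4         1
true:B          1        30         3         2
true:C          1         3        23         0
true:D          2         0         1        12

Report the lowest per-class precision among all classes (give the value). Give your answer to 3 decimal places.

0.742

Per-class precision (TP/(TP+FP)):
  A: TP=32, FP=1+1+2=4 → 32/36 = 0.8889
  B: TP=30, FP=6+3+0=9 → 30/39 = 0.7692
  C: TP=23, FP=4+3+1=8 → 23/31 = 0.7419
  D: TP=12, FP=1+2+0=3 → 12/15 = 0.8000
Lowest is class 'C' with precision = 0.742.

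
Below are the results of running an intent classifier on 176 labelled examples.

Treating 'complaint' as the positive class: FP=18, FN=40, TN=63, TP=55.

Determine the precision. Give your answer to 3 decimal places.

Precision = TP/(TP+FP) = 55/(55+18) = 55/73 = 0.753

0.753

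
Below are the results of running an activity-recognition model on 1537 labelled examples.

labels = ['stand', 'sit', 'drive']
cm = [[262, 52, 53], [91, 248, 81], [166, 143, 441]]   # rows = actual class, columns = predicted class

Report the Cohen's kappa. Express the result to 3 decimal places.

0.421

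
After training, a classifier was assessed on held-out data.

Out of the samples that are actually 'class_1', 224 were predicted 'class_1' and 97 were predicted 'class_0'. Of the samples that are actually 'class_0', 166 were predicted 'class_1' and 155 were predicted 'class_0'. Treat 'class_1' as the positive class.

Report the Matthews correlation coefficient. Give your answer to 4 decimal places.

0.1850

MCC = (TP·TN − FP·FN) / √((TP+FP)(TP+FN)(TN+FP)(TN+FN))
Numerator = 224·155 − 166·97 = 18618
Denominator = √(390·321·321·252) = √10126869480 = 100632.3481
MCC = 18618 / 100632.3481 = 0.1850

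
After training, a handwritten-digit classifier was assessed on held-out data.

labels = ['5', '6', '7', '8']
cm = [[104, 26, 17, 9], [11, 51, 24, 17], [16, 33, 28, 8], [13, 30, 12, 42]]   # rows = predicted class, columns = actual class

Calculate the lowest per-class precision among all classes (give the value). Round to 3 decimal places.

0.329

Per-class precision (TP/(TP+FP)):
  5: TP=104, FP=26+17+9=52 → 104/156 = 0.6667
  6: TP=51, FP=11+24+17=52 → 51/103 = 0.4951
  7: TP=28, FP=16+33+8=57 → 28/85 = 0.3294
  8: TP=42, FP=13+30+12=55 → 42/97 = 0.4330
Lowest is class '7' with precision = 0.329.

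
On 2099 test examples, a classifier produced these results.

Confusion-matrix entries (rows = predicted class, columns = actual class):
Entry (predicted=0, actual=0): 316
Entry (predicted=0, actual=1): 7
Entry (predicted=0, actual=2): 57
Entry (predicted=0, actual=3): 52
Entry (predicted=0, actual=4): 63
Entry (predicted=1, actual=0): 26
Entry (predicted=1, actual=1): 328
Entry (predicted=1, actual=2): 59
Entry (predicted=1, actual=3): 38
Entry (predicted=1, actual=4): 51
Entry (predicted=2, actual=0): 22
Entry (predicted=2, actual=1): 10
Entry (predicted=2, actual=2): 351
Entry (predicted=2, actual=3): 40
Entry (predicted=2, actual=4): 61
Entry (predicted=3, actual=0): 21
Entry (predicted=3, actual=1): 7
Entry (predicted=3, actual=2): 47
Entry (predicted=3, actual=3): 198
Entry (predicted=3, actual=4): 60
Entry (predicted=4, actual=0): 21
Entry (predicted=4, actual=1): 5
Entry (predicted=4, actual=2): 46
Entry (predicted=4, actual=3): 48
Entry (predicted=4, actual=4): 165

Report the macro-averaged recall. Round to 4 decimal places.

Per-class recall (TP/(TP+FN)):
  0: TP=316, FN=26+22+21+21=90 → 316/406 = 0.77833
  1: TP=328, FN=7+10+7+5=29 → 328/357 = 0.91877
  2: TP=351, FN=57+59+47+46=209 → 351/560 = 0.62679
  3: TP=198, FN=52+38+40+48=178 → 198/376 = 0.52660
  4: TP=165, FN=63+51+61+60=235 → 165/400 = 0.41250
Macro-recall = mean = (0.77833 + 0.91877 + 0.62679 + 0.52660 + 0.41250) / 5 = 0.6526

0.6526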